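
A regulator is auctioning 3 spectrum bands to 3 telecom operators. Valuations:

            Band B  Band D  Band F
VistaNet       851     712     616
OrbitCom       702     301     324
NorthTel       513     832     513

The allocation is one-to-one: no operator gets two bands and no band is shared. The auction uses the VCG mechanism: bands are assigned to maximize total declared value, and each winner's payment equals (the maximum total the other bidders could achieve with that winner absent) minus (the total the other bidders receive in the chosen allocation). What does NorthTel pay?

Efficient allocation: VistaNet→Band F ($616M), OrbitCom→Band B ($702M), NorthTel→Band D ($832M); total welfare W = $2150M.
NorthTel receives Band D at value $832M, so the others get W − 832 = $1318M.
Without NorthTel: best allocation of the remaining 2 bidders over all 3 bands is VistaNet→Band D ($712M), OrbitCom→Band B ($702M), total $1414M.
VCG payment = (others' best without NorthTel) − (others' welfare with NorthTel) = 1414 − 1318 = $96M.

NorthTel pays $96M.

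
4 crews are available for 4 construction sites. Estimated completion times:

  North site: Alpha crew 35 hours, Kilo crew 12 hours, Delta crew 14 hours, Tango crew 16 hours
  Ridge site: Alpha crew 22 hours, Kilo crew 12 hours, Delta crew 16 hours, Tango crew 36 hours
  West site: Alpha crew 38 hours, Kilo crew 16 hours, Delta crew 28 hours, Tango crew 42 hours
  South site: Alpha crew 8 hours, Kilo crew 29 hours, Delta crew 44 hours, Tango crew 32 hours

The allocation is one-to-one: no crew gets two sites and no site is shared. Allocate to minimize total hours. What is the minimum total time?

This is the linear assignment problem.
Optimal: Alpha crew→South site (8 hours), Kilo crew→West site (16 hours), Delta crew→Ridge site (16 hours), Tango crew→North site (16 hours) — total 8+16+16+16 = 56 hours.
Column-greedy (each site in turn goes to its cheapest remaining crew) gives 98 hours, worse by 42.

Minimum total: 56 hours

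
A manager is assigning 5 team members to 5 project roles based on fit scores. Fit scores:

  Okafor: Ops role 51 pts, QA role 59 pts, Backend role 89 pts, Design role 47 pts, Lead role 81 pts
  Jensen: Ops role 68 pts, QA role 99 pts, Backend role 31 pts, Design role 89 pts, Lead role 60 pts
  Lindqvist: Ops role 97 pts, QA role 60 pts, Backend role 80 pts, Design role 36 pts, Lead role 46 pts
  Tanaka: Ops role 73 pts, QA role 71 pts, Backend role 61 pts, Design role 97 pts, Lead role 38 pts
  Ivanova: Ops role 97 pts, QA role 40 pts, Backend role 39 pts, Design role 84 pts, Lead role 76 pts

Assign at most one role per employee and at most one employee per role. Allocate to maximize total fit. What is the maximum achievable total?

Maximum total: 458 pts

Optimal: Okafor→Backend role (89 pts), Jensen→QA role (99 pts), Lindqvist→Ops role (97 pts), Tanaka→Design role (97 pts), Ivanova→Lead role (76 pts) — total 89+99+97+97+76 = 458 pts.
Next-best assignment: Okafor→Lead role, Jensen→QA role, Lindqvist→Backend role, Tanaka→Design role, Ivanova→Ops role = 454 pts.
Checked against all permutations: 458 pts is optimal.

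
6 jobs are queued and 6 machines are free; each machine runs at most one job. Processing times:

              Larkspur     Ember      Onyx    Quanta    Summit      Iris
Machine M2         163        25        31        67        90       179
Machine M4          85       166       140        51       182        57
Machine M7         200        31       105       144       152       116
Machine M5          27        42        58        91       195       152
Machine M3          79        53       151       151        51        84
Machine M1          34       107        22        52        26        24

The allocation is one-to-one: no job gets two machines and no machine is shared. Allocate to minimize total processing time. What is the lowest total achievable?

Minimum total: 215 min

Optimal: Larkspur→Machine M5 (27 min), Ember→Machine M7 (31 min), Onyx→Machine M2 (31 min), Quanta→Machine M4 (51 min), Summit→Machine M3 (51 min), Iris→Machine M1 (24 min) — total 27+31+31+51+51+24 = 215 min.
Row-greedy (each job in turn takes its cheapest remaining machine) gives 292 min, worse by 77.
Next-best assignment: Larkspur→Machine M5, Ember→Machine M7, Onyx→Machine M2, Quanta→Machine M1, Summit→Machine M3, Iris→Machine M4 = 249 min.
Checked against all permutations: 215 min is optimal.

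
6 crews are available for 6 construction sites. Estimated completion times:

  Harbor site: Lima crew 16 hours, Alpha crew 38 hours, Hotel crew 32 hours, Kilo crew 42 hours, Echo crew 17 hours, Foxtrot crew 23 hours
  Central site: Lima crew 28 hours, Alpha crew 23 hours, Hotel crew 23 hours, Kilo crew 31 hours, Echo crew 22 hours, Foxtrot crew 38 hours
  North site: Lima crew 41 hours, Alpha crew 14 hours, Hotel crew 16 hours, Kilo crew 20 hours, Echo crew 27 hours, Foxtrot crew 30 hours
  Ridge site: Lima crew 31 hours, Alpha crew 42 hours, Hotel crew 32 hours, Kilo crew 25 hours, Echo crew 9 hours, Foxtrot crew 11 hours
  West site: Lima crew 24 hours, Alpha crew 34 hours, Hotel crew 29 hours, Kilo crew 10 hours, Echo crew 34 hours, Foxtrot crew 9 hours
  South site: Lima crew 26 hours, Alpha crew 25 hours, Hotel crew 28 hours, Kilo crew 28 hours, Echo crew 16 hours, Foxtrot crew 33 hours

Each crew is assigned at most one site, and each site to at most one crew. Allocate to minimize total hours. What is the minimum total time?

Min total: 90 hours

Treat this as an assignment problem: match each crew to one site.
Optimal: Lima crew→Harbor site (16 hours), Alpha crew→North site (14 hours), Hotel crew→Central site (23 hours), Kilo crew→West site (10 hours), Echo crew→South site (16 hours), Foxtrot crew→Ridge site (11 hours) — total 16+14+23+10+16+11 = 90 hours.
Row-greedy (each crew in turn takes its cheapest remaining site) gives 105 hours, worse by 15.
Next-best assignment: Lima crew→Harbor site, Alpha crew→Central site, Hotel crew→North site, Kilo crew→West site, Echo crew→South site, Foxtrot crew→Ridge site = 92 hours.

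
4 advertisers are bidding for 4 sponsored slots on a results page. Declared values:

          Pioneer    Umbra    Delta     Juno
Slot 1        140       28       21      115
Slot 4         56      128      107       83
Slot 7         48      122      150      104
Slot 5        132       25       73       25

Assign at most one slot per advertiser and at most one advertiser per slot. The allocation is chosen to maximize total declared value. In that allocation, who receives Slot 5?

Optimal: Pioneer→Slot 5 ($132), Umbra→Slot 4 ($128), Delta→Slot 7 ($150), Juno→Slot 1 ($115) — total 132+128+150+115 = $525.
Column-greedy (each slot in turn goes to its best remaining advertiser) gives $443, worse by 82.
Swapping Juno↔Umbra (Juno→Slot 4 $83, Umbra→Slot 1 $28) loses 132.
No other one-to-one assignment exceeds $525.
Pioneer's own top slot is Slot 1 ($140), but forcing Pioneer→Slot 1 and reassigning the rest optimally gives only $445 — worse by 80.

Pioneer receives Slot 5.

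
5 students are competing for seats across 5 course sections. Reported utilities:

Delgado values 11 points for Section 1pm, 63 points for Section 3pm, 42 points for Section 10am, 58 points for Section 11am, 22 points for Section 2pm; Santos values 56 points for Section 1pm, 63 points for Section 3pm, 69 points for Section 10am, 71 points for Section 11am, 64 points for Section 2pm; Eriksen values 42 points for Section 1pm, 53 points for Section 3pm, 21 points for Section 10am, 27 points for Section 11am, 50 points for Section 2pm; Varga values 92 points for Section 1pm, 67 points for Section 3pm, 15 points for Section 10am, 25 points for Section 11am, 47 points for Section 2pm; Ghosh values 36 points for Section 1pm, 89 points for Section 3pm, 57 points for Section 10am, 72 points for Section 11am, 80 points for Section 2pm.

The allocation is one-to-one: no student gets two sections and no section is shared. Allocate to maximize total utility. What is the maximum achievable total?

Maximum total: 358 points

This is the linear assignment problem.
Optimal: Delgado→Section 11am (58 points), Santos→Section 10am (69 points), Eriksen→Section 2pm (50 points), Varga→Section 1pm (92 points), Ghosh→Section 3pm (89 points) — total 58+69+50+92+89 = 358 points.
Max-entry greedy (repeatedly take the single best remaining cell) gives 344 points, worse by 14.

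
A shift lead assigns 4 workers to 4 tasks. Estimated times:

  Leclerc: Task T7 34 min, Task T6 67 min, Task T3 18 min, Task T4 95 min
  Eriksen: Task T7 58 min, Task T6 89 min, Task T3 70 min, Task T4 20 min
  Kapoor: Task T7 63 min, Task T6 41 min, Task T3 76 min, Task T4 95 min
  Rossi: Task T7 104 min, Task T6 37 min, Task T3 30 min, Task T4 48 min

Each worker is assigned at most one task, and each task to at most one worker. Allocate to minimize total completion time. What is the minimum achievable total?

Optimal: Leclerc→Task T7 (34 min), Eriksen→Task T4 (20 min), Kapoor→Task T6 (41 min), Rossi→Task T3 (30 min) — total 34+20+41+30 = 125 min.
Min-entry greedy (repeatedly take the single cheapest remaining cell) gives 138 min, worse by 13.
Every other assignment is strictly worse.

Minimum total: 125 min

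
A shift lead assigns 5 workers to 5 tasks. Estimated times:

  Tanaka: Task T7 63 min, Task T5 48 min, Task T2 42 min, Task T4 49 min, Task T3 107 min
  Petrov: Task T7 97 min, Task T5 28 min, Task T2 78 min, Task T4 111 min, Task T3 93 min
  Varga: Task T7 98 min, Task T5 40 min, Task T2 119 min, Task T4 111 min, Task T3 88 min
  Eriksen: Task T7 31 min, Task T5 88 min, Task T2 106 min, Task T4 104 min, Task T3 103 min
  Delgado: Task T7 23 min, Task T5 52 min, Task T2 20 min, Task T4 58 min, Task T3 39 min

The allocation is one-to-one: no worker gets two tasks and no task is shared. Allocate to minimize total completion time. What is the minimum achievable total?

Optimal: Tanaka→Task T4 (49 min), Petrov→Task T5 (28 min), Varga→Task T3 (88 min), Eriksen→Task T7 (31 min), Delgado→Task T2 (20 min) — total 49+28+88+31+20 = 216 min.
Next-best assignment: Tanaka→Task T4, Petrov→Task T3, Varga→Task T5, Eriksen→Task T7, Delgado→Task T2 = 233 min.

Minimum total: 216 min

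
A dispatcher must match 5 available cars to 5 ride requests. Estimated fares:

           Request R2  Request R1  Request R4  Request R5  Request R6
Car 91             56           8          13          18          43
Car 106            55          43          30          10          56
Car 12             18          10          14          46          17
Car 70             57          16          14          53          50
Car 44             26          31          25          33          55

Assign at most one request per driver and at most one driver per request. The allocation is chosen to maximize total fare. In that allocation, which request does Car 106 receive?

This is the linear assignment problem.
Optimal: Car 91→Request R2 ($56), Car 106→Request R1 ($43), Car 12→Request R4 ($14), Car 70→Request R5 ($53), Car 44→Request R6 ($55) — total 56+43+14+53+55 = $221.
Row-greedy (each driver in turn takes its best remaining request) gives $199, worse by 22.
Next-best assignment: Car 91→Request R2, Car 106→Request R1, Car 12→Request R5, Car 70→Request R6, Car 44→Request R4 = $220.
Car 106's own top request is Request R6 ($56), but forcing Car 106→Request R6 and reassigning the rest optimally gives only $210 — worse by 11.

Car 106 receives Request R1.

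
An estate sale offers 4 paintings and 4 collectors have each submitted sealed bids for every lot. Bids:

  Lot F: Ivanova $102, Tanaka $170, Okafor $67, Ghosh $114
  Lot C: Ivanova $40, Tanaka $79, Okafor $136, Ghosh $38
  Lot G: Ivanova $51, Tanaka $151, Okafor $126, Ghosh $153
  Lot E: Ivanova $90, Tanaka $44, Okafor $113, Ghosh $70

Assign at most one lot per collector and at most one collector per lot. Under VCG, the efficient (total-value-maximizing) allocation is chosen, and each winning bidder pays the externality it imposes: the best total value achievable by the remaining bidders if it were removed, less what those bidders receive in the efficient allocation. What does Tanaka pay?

Efficient allocation: Ivanova→Lot E ($90), Tanaka→Lot F ($170), Okafor→Lot C ($136), Ghosh→Lot G ($153); total welfare W = $549.
Tanaka receives Lot F at value $170, so the others get W − 170 = $379.
Without Tanaka: best allocation of the remaining 3 bidders over all 4 lots is Ivanova→Lot F ($102), Okafor→Lot C ($136), Ghosh→Lot G ($153), total $391.
VCG payment = (others' best without Tanaka) − (others' welfare with Tanaka) = 391 − 379 = $12.

Tanaka pays $12.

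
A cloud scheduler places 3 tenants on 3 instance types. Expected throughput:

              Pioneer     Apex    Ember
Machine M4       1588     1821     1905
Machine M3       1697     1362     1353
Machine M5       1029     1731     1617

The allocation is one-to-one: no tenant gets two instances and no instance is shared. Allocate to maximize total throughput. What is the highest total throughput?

Optimal: Pioneer→Machine M3 (1697 ops/s), Apex→Machine M5 (1731 ops/s), Ember→Machine M4 (1905 ops/s) — total 1697+1731+1905 = 5333 ops/s.
Next-best assignment: Pioneer→Machine M3, Apex→Machine M4, Ember→Machine M5 = 5135 ops/s.
Checked against all permutations: 5333 ops/s is optimal.

Max total: 5333 ops/s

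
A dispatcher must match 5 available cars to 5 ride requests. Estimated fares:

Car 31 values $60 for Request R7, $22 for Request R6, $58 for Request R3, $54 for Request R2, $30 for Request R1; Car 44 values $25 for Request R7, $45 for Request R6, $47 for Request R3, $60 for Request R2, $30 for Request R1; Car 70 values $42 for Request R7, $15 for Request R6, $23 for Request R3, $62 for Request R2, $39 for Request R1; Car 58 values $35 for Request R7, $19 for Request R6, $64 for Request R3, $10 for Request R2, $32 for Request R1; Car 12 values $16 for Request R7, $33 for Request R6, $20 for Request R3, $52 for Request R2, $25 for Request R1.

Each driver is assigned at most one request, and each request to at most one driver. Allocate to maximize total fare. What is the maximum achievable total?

Max total: $260

This is a one-to-one assignment (maximum-weight bipartite matching).
Optimal: Car 31→Request R7 ($60), Car 44→Request R6 ($45), Car 70→Request R1 ($39), Car 58→Request R3 ($64), Car 12→Request R2 ($52) — total 60+45+39+64+52 = $260.
Max-entry greedy (repeatedly take the single best remaining cell) gives $256, worse by 4.
Swapping Car 44↔Car 12 (Car 44→Request R2 $60, Car 12→Request R6 $33) loses 4.
Checked against all permutations: $260 is optimal.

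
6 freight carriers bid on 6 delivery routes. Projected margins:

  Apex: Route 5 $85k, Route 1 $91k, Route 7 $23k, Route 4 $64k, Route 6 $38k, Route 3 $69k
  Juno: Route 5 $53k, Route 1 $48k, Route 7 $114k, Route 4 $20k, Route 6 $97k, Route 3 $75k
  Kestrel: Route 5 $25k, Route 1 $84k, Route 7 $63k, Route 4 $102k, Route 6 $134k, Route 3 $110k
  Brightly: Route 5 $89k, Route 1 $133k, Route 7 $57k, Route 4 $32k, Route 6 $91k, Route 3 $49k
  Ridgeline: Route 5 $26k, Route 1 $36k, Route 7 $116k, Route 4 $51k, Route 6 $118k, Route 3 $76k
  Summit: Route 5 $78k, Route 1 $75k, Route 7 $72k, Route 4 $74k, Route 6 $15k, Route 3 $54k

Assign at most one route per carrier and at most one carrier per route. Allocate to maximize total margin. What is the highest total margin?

Optimal: Apex→Route 5 ($85k), Juno→Route 7 ($114k), Kestrel→Route 3 ($110k), Brightly→Route 1 ($133k), Ridgeline→Route 6 ($118k), Summit→Route 4 ($74k) — total 85+114+110+133+118+74 = $634k.
Max-entry greedy (repeatedly take the single best remaining cell) gives $617k, worse by 17.

Max total: $634k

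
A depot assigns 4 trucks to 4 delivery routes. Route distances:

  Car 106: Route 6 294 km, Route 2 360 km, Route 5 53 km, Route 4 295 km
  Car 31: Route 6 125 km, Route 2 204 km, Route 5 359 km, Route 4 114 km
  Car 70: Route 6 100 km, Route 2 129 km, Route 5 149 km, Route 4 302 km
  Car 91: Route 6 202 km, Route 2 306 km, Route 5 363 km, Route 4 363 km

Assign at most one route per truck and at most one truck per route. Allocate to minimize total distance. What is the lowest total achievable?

Min total: 498 km

Treat this as an assignment problem: match each truck to one route.
Optimal: Car 106→Route 5 (53 km), Car 31→Route 4 (114 km), Car 70→Route 2 (129 km), Car 91→Route 6 (202 km) — total 53+114+129+202 = 498 km.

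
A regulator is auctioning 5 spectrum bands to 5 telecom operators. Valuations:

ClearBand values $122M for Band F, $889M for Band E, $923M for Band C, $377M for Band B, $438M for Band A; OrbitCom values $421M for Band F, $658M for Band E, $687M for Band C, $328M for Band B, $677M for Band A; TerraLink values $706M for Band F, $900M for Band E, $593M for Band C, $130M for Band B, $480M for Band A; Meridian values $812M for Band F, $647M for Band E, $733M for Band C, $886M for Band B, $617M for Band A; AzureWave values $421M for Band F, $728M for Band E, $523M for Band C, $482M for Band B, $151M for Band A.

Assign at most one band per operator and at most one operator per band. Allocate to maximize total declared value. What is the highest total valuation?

This is the linear assignment problem.
Optimal: ClearBand→Band C ($923M), OrbitCom→Band A ($677M), TerraLink→Band F ($706M), Meridian→Band B ($886M), AzureWave→Band E ($728M) — total 923+677+706+886+728 = $3920M.
Column-greedy (each band in turn goes to its best remaining operator) gives $3794M, worse by 126.

Maximum total: $3920M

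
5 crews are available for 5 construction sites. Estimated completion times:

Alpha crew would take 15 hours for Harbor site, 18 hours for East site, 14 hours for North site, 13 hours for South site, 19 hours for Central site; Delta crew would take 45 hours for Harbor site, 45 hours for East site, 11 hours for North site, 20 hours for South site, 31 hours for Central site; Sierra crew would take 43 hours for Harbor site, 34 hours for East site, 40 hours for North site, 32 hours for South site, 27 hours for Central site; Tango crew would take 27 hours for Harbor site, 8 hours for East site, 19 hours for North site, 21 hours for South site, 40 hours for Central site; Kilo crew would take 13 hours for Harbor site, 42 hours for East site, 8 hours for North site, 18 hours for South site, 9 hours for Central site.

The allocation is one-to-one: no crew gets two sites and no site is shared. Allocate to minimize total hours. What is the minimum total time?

Min total: 72 hours

Treat this as an assignment problem: match each crew to one site.
Optimal: Alpha crew→South site (13 hours), Delta crew→North site (11 hours), Sierra crew→Central site (27 hours), Tango crew→East site (8 hours), Kilo crew→Harbor site (13 hours) — total 13+11+27+8+13 = 72 hours.
Min-entry greedy (repeatedly take the single cheapest remaining cell) gives 101 hours, worse by 29.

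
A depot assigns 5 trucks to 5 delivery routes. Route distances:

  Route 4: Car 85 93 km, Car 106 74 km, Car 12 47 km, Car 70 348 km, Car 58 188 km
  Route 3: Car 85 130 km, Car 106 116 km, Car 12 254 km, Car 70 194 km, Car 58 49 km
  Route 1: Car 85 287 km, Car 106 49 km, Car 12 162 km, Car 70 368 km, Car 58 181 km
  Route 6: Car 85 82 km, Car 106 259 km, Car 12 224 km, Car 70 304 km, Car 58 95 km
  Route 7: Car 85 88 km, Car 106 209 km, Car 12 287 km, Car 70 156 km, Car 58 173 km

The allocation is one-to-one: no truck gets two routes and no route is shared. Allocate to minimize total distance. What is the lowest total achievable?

Optimal: Car 85→Route 6 (82 km), Car 106→Route 1 (49 km), Car 12→Route 4 (47 km), Car 70→Route 7 (156 km), Car 58→Route 3 (49 km) — total 82+49+47+156+49 = 383 km.
Next-best assignment: Car 85→Route 7, Car 106→Route 1, Car 12→Route 4, Car 70→Route 3, Car 58→Route 6 = 473 km.
Swapping Car 106↔Car 85 (Car 106→Route 6 259 km, Car 85→Route 1 287 km) adds 415.
Every other assignment is strictly worse.

Minimum total: 383 km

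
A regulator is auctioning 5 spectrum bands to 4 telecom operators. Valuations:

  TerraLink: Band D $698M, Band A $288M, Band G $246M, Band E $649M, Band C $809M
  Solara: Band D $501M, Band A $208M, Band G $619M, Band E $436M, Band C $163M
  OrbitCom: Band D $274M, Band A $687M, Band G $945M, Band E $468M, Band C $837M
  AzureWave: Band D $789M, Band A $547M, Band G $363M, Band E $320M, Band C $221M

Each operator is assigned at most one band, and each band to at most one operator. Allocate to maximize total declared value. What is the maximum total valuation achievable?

This is a one-to-one assignment (maximum-weight bipartite matching).
Optimal: TerraLink→Band C ($809M), Solara→Band E ($436M), OrbitCom→Band G ($945M), AzureWave→Band D ($789M) — total 809+436+945+789 = $2979M.
Row-greedy (each operator in turn takes its best remaining band) gives $2904M, worse by 75.
Next-best assignment: TerraLink→Band C, Solara→Band G, OrbitCom→Band A, AzureWave→Band D = $2904M.
Swapping AzureWave↔Solara (AzureWave→Band E $320M, Solara→Band D $501M) loses 404.

Max total: $2979M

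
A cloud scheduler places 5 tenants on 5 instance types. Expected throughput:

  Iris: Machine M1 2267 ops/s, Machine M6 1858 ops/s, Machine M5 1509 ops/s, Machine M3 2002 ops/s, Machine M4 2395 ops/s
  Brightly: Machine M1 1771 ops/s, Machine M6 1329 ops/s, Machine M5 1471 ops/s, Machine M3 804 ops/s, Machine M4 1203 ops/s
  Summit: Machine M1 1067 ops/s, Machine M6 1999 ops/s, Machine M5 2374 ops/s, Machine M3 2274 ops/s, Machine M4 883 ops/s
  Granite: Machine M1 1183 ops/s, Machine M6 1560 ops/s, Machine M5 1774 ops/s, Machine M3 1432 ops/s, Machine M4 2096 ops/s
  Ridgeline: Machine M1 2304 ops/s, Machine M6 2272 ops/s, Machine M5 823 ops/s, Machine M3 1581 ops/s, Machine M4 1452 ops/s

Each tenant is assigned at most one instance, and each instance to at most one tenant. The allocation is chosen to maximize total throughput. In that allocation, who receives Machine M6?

This is a one-to-one assignment (maximum-weight bipartite matching).
Optimal: Iris→Machine M3 (2002 ops/s), Brightly→Machine M1 (1771 ops/s), Summit→Machine M5 (2374 ops/s), Granite→Machine M4 (2096 ops/s), Ridgeline→Machine M6 (2272 ops/s) — total 2002+1771+2374+2096+2272 = 10515 ops/s.
Max-entry greedy (repeatedly take the single best remaining cell) gives 9437 ops/s, worse by 1078.
Next-best assignment: Iris→Machine M4, Brightly→Machine M1, Summit→Machine M3, Granite→Machine M5, Ridgeline→Machine M6 = 10486 ops/s.
Every other assignment is strictly worse.
Ridgeline's own top instance is Machine M1 (2304 ops/s), but forcing Ridgeline→Machine M1 and reassigning the rest optimally gives only 10105 ops/s — worse by 410.

Ridgeline receives Machine M6.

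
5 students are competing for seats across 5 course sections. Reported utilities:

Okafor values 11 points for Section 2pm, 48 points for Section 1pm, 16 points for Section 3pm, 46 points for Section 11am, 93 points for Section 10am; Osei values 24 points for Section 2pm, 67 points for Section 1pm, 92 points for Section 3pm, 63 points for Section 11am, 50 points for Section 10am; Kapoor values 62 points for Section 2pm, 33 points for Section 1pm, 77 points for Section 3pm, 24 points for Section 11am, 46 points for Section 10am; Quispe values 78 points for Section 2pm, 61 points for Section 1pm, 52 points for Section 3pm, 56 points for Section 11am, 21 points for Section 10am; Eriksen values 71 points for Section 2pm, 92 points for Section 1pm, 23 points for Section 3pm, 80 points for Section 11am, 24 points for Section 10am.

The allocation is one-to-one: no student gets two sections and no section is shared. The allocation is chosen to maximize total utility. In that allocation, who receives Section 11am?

Optimal: Okafor→Section 10am (93 points), Osei→Section 11am (63 points), Kapoor→Section 3pm (77 points), Quispe→Section 2pm (78 points), Eriksen→Section 1pm (92 points) — total 93+63+77+78+92 = 403 points.
Column-greedy (each section in turn goes to its best remaining student) gives 354 points, worse by 49.
Next-best assignment: Okafor→Section 10am, Osei→Section 1pm, Kapoor→Section 3pm, Quispe→Section 2pm, Eriksen→Section 11am = 395 points.
Osei's own top section is Section 3pm (92 points), but forcing Osei→Section 3pm and reassigning the rest optimally gives only 395 points — worse by 8.

Osei receives Section 11am.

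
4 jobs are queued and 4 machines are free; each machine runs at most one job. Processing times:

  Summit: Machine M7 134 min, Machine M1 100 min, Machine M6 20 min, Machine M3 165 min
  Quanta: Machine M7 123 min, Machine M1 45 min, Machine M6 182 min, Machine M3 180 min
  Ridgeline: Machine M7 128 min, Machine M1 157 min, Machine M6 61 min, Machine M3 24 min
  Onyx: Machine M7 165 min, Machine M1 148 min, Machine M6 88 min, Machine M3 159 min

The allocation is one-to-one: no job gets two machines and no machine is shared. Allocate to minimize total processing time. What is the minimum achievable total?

Optimal: Summit→Machine M6 (20 min), Quanta→Machine M1 (45 min), Ridgeline→Machine M3 (24 min), Onyx→Machine M7 (165 min) — total 20+45+24+165 = 254 min.
Next-best assignment: Summit→Machine M7, Quanta→Machine M1, Ridgeline→Machine M3, Onyx→Machine M6 = 291 min.
Swapping Ridgeline↔Onyx (Ridgeline→Machine M7 128 min, Onyx→Machine M3 159 min) adds 98.
Every other assignment is strictly worse.

Min total: 254 min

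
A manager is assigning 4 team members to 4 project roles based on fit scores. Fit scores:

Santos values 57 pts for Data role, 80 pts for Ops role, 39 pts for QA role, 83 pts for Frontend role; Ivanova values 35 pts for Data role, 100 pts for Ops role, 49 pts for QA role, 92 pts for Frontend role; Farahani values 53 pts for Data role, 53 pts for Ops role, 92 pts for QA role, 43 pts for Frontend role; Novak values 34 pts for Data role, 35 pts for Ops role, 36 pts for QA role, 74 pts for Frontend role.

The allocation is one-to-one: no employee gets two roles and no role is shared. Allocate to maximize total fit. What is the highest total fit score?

Max total: 323 pts

This is the linear assignment problem.
Optimal: Santos→Data role (57 pts), Ivanova→Ops role (100 pts), Farahani→QA role (92 pts), Novak→Frontend role (74 pts) — total 57+100+92+74 = 323 pts.
Row-greedy (each employee in turn takes its best remaining role) gives 309 pts, worse by 14.
Next-best assignment: Santos→Frontend role, Ivanova→Ops role, Farahani→QA role, Novak→Data role = 309 pts.
Swapping Farahani↔Novak (Farahani→Frontend role 43 pts, Novak→QA role 36 pts) loses 87.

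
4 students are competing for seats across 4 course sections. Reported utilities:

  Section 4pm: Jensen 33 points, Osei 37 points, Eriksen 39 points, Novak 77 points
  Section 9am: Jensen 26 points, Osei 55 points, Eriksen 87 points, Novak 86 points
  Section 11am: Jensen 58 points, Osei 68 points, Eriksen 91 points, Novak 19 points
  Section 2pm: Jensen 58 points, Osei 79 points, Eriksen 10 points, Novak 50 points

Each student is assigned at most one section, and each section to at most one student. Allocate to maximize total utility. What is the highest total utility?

This is the linear assignment problem.
Optimal: Jensen→Section 11am (58 points), Osei→Section 2pm (79 points), Eriksen→Section 9am (87 points), Novak→Section 4pm (77 points) — total 58+79+87+77 = 301 points.
No other one-to-one assignment exceeds 301 points.

Maximum total: 301 points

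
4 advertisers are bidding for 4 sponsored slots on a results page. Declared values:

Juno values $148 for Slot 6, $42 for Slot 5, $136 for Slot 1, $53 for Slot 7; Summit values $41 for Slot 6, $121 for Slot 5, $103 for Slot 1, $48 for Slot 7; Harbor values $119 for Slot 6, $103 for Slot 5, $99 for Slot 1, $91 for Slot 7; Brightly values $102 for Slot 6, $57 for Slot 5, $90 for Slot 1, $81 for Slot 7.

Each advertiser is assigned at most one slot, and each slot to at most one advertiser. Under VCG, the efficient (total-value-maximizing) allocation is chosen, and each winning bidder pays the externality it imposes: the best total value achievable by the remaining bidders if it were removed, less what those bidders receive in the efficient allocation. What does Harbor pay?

Efficient allocation: Juno→Slot 1 ($136), Summit→Slot 5 ($121), Harbor→Slot 6 ($119), Brightly→Slot 7 ($81); total welfare W = $457.
Harbor receives Slot 6 at value $119, so the others get W − 119 = $338.
Without Harbor: best allocation of the remaining 3 bidders over all 4 slots is Juno→Slot 6 ($148), Summit→Slot 5 ($121), Brightly→Slot 1 ($90), total $359.
VCG payment = (others' best without Harbor) − (others' welfare with Harbor) = 359 − 338 = $21.

Harbor pays $21.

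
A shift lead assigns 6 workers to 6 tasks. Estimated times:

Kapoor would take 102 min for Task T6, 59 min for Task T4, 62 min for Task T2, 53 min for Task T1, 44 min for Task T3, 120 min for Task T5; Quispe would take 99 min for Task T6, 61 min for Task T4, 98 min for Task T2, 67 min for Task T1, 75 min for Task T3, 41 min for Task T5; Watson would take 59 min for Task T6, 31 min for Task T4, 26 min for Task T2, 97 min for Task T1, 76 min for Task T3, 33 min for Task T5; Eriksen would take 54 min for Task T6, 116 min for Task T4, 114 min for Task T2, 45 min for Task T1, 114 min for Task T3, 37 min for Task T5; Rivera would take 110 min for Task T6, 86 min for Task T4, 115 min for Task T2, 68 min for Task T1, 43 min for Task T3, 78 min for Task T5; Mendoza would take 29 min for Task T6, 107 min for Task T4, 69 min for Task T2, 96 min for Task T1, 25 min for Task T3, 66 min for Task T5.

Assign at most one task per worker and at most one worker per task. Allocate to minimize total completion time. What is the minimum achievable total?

Optimal: Kapoor→Task T4 (59 min), Quispe→Task T5 (41 min), Watson→Task T2 (26 min), Eriksen→Task T1 (45 min), Rivera→Task T3 (43 min), Mendoza→Task T6 (29 min) — total 59+41+26+45+43+29 = 243 min.
Min-entry greedy (repeatedly take the single cheapest remaining cell) gives 312 min, worse by 69.
Swapping Kapoor↔Rivera (Kapoor→Task T3 44 min, Rivera→Task T4 86 min) adds 28.
No other one-to-one assignment undercuts 243 min.

Minimum total: 243 min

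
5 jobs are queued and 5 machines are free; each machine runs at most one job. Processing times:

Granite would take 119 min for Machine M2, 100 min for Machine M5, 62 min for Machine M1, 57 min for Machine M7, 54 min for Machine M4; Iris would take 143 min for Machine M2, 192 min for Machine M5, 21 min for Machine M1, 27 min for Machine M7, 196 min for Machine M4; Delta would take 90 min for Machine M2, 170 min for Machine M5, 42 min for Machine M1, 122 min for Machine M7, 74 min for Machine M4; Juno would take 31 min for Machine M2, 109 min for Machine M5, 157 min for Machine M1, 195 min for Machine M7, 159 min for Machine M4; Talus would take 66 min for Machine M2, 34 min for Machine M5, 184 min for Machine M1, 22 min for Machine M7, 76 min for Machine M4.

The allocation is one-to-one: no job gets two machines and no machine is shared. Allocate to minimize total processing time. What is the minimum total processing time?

Optimal: Granite→Machine M4 (54 min), Iris→Machine M7 (27 min), Delta→Machine M1 (42 min), Juno→Machine M2 (31 min), Talus→Machine M5 (34 min) — total 54+27+42+31+34 = 188 min.
Min-entry greedy (repeatedly take the single cheapest remaining cell) gives 298 min, worse by 110.
Checked against all permutations: 188 min is optimal.

Minimum total: 188 min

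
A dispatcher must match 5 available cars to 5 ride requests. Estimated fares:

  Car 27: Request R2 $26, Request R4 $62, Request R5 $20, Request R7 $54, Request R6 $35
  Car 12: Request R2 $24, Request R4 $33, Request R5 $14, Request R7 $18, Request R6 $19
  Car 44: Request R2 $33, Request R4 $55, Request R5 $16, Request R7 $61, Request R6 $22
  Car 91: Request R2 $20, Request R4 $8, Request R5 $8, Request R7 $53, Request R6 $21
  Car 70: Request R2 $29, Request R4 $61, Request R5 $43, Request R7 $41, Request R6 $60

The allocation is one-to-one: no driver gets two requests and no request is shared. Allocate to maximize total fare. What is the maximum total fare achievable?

Maximum total: $222

Treat this as an assignment problem: match each driver to one request.
Optimal: Car 27→Request R4 ($62), Car 12→Request R5 ($14), Car 44→Request R2 ($33), Car 91→Request R7 ($53), Car 70→Request R6 ($60) — total 62+14+33+53+60 = $222.
Swapping Car 70↔Car 44 (Car 70→Request R2 $29, Car 44→Request R6 $22) loses 42.
No other one-to-one assignment exceeds $222.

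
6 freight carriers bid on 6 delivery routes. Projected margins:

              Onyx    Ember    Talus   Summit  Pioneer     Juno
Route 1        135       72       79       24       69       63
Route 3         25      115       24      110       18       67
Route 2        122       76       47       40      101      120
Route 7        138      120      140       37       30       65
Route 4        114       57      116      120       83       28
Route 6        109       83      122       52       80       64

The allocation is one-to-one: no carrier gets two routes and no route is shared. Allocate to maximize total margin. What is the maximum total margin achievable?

Maximum total: $710k

Treat this as an assignment problem: match each carrier to one route.
Optimal: Onyx→Route 1 ($135k), Ember→Route 3 ($115k), Talus→Route 7 ($140k), Summit→Route 4 ($120k), Pioneer→Route 6 ($80k), Juno→Route 2 ($120k) — total 135+115+140+120+80+120 = $710k.
Row-greedy (each carrier in turn takes its best remaining route) gives $659k, worse by 51.
Next-best assignment: Onyx→Route 1, Ember→Route 7, Talus→Route 6, Summit→Route 3, Pioneer→Route 4, Juno→Route 2 = $690k.
No other one-to-one assignment exceeds $710k.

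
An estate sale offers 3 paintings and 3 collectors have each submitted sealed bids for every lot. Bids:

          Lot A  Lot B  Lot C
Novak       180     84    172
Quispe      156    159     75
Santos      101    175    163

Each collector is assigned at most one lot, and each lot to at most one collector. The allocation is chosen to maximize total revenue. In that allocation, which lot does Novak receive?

Novak receives Lot C.

Optimal: Novak→Lot C ($172), Quispe→Lot A ($156), Santos→Lot B ($175) — total 172+156+175 = $503.
Max-entry greedy (repeatedly take the single best remaining cell) gives $430, worse by 73.
Checked against all permutations: $503 is optimal.
Novak's own top lot is Lot A ($180), but forcing Novak→Lot A and reassigning the rest optimally gives only $502 — worse by 1.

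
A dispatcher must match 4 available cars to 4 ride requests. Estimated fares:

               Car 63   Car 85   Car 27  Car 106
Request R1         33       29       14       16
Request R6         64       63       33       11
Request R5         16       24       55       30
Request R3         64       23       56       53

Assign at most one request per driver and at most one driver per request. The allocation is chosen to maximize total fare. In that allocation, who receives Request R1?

Treat this as an assignment problem: match each driver to one request.
Optimal: Car 63→Request R1 ($33), Car 85→Request R6 ($63), Car 27→Request R5 ($55), Car 106→Request R3 ($53) — total 33+63+55+53 = $204.
Max-entry greedy (repeatedly take the single best remaining cell) gives $179, worse by 25.
Car 63's own top request is Request R6 ($64), but forcing Car 63→Request R6 and reassigning the rest optimally gives only $201 — worse by 3.

Car 63 receives Request R1.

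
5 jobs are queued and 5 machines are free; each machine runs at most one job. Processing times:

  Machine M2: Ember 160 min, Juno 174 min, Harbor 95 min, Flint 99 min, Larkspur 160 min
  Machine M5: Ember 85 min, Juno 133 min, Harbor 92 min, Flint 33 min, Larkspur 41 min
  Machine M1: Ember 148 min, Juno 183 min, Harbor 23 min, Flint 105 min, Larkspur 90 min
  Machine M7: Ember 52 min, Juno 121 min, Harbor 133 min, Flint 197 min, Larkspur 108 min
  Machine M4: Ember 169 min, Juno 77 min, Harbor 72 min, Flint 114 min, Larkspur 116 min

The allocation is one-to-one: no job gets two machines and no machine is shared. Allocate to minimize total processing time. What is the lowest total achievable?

Treat this as an assignment problem: match each job to one machine.
Optimal: Ember→Machine M7 (52 min), Juno→Machine M4 (77 min), Harbor→Machine M1 (23 min), Flint→Machine M2 (99 min), Larkspur→Machine M5 (41 min) — total 52+77+23+99+41 = 292 min.
Row-greedy (each job in turn takes its cheapest remaining machine) gives 345 min, worse by 53.
Swapping Harbor↔Ember (Harbor→Machine M7 133 min, Ember→Machine M1 148 min) adds 206.
Every other assignment is strictly worse.

Minimum total: 292 min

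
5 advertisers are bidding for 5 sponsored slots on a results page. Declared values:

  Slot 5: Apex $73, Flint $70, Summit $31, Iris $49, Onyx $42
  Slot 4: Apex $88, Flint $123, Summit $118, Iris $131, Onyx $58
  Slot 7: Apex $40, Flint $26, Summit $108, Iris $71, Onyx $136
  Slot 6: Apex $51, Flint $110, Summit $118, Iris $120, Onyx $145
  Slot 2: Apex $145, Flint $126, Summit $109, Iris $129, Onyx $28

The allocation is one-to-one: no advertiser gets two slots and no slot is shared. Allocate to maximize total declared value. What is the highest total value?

Max total: $600

Optimal: Apex→Slot 2 ($145), Flint→Slot 5 ($70), Summit→Slot 6 ($118), Iris→Slot 4 ($131), Onyx→Slot 7 ($136) — total 145+70+118+131+136 = $600.
Column-greedy (each slot in turn goes to its best remaining advertiser) gives $584, worse by 16.
No other one-to-one assignment exceeds $600.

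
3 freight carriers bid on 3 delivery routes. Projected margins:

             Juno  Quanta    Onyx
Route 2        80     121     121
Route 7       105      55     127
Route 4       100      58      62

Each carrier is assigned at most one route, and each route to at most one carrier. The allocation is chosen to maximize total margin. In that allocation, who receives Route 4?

Treat this as an assignment problem: match each carrier to one route.
Optimal: Juno→Route 4 ($100k), Quanta→Route 2 ($121k), Onyx→Route 7 ($127k) — total 100+121+127 = $348k.
Row-greedy (each carrier in turn takes its best remaining route) gives $288k, worse by 60.
Every other assignment is strictly worse.
Juno's own top route is Route 7 ($105k), but forcing Juno→Route 7 and reassigning the rest optimally gives only $288k — worse by 60.

Juno receives Route 4.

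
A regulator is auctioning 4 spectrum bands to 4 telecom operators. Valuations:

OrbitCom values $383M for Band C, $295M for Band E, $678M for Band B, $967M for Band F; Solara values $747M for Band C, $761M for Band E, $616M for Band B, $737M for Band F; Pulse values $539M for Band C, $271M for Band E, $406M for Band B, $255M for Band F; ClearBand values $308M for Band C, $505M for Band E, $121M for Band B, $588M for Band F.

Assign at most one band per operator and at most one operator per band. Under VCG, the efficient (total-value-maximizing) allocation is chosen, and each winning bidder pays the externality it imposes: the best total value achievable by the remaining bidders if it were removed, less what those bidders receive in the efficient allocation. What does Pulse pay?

Pulse pays $131M.

Efficient allocation: OrbitCom→Band F ($967M), Solara→Band B ($616M), Pulse→Band C ($539M), ClearBand→Band E ($505M); total welfare W = $2627M.
Pulse receives Band C at value $539M, so the others get W − 539 = $2088M.
Without Pulse: best allocation of the remaining 3 bidders over all 4 bands is OrbitCom→Band F ($967M), Solara→Band C ($747M), ClearBand→Band E ($505M), total $2219M.
VCG payment = (others' best without Pulse) − (others' welfare with Pulse) = 2219 − 2088 = $131M.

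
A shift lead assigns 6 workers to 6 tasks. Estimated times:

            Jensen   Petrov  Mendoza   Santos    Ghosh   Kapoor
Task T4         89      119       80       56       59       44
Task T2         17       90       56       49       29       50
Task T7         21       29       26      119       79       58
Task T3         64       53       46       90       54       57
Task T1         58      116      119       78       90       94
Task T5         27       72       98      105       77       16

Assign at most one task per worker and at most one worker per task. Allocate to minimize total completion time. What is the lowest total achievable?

Min total: 234 min

Optimal: Jensen→Task T1 (58 min), Petrov→Task T7 (29 min), Mendoza→Task T3 (46 min), Santos→Task T4 (56 min), Ghosh→Task T2 (29 min), Kapoor→Task T5 (16 min) — total 58+29+46+56+29+16 = 234 min.
Swapping Jensen↔Mendoza (Jensen→Task T3 64 min, Mendoza→Task T1 119 min) adds 79.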